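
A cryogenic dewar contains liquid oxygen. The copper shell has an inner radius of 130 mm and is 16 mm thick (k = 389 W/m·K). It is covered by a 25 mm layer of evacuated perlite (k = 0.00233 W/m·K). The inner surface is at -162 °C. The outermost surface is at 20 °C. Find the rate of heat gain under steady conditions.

Q ≈ 5.32 W

Radial (spherical) resistances in series:
R_copper shell = (1/0.13 − 1/0.146)/(4π×389) = 1.725×10^-4 K/W
R_evacuated perlite = (1/0.146 − 1/0.171)/(4π×0.00233) = 34.2 K/W
R_total = 34.2 K/W
Q = ΔT/R_total = 182/34.2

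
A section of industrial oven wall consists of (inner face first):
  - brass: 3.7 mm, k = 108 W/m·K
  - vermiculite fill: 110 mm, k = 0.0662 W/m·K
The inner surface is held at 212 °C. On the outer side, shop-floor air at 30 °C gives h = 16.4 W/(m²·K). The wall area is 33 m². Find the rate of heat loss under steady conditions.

Treating each layer as a thermal resistance in series:
R_brass = L/(kA) = 0.0037/(108×33) = 1.038×10^-6 K/W
R_vermiculite fill = L/(kA) = 0.11/(0.0662×33) = 0.05035 K/W
R_outer film = 1/(h_o·A) = 1/(16.4×33) = 0.001848 K/W
R_total = 0.0522 K/W
Q = ΔT / R_total = 182 / 0.0522

Q ≈ 3490 W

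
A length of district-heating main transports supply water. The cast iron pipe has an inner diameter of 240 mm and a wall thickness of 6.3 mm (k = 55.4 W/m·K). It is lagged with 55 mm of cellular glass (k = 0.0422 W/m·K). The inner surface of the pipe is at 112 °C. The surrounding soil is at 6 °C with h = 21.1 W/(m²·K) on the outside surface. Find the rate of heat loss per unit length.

Radial resistances (cylindrical: R_cond = ln(r_o/r_i)/(2πkL), R_conv = 1/(h·2πrL)):
R_cast iron pipe wall = ln(126.3/120)/(2π×55.4×1) = 1.47×10^-4 K/W
R_cellular glass = ln(181.3/126.3)/(2π×0.0422×1) = 1.363 K/W
R_outer film = 1/(h_o·2πr_oL) = 1/(21.1×2π×0.1813×1) = 0.0416 K/W
R_total = 1.405 K/W
Q = ΔT/R_total = 106/1.405

q′ ≈ 75.4 W/m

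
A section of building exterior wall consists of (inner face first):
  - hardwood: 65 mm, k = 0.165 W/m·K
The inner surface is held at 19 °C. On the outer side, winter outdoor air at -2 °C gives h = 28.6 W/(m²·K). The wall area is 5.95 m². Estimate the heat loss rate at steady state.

Q ≈ 291 W

Model the wall as resistances in series:
R_hardwood = L/(kA) = 0.065/(0.165×5.95) = 0.06621 K/W
R_outer film = 1/(h_o·A) = 1/(28.6×5.95) = 0.005876 K/W
R_total = 0.07208 K/W
Q = ΔT / R_total = 21 / 0.07208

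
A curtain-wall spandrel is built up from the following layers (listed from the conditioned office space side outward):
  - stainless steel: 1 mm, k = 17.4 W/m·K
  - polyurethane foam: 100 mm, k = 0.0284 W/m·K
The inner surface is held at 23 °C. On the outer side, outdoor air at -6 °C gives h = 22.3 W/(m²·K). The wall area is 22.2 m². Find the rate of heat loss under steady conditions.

Q ≈ 181 W

Model the wall as resistances in series:
R_stainless steel = L/(kA) = 0.001/(17.4×22.2) = 2.589×10^-6 K/W
R_polyurethane foam = L/(kA) = 0.1/(0.0284×22.2) = 0.1586 K/W
R_outer film = 1/(h_o·A) = 1/(22.3×22.2) = 0.00202 K/W
R_total = 0.1606 K/W
Q = ΔT / R_total = 29 / 0.1606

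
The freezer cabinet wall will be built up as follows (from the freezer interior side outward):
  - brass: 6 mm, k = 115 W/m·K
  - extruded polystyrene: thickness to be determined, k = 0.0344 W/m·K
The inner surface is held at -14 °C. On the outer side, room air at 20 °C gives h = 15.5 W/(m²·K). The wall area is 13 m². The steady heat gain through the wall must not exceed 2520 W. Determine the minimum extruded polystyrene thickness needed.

Series thermal resistances:
R_brass = L/(kA) = 0.006/(115×13) = 4.013×10^-6 K/W
R_outer film = 1/(h_o·A) = 1/(15.5×13) = 0.004963 K/W
Sum of the known resistances R_other = 0.004967 K/W
Required total resistance R_tot = ΔT/Q_allow = 34/2520 = 0.01349 K/W
R_extruded polystyrene = R_tot − R_other = 0.008525 K/W
L = R·k·A = 0.008525×0.0344×13

L ≈ 3.81 mm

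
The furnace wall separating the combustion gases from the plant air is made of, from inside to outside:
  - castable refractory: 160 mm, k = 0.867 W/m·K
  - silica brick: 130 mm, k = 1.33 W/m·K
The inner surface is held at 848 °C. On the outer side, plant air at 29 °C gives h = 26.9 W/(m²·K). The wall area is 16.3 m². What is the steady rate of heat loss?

Model the wall as resistances in series:
R_castable refractory = L/(kA) = 0.16/(0.867×16.3) = 0.01132 K/W
R_silica brick = L/(kA) = 0.13/(1.33×16.3) = 0.005997 K/W
R_outer film = 1/(h_o·A) = 1/(26.9×16.3) = 0.002281 K/W
R_total = 0.0196 K/W
Q = ΔT / R_total = 819 / 0.0196

Q ≈ 41800 W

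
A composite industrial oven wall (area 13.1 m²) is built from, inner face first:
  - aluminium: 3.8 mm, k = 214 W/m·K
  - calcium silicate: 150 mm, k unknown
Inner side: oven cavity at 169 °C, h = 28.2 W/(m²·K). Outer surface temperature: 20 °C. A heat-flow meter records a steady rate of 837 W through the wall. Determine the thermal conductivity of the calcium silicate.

Model the wall as resistances in series:
R_inner film = 1/(h_i·A) = 1/(28.2×13.1) = 0.002707 K/W
R_aluminium = L/(kA) = 0.0038/(214×13.1) = 1.355×10^-6 K/W
Sum of known resistances R_other = 0.002708 K/W
Total R = ΔT/Q = 149/837 = 0.178 K/W
R_calcium silicate = R_total − R_other = 0.1753 K/W
k = L/(R·A) = 0.15/(0.1753×13.1)

k ≈ 0.0653 W/(m·K)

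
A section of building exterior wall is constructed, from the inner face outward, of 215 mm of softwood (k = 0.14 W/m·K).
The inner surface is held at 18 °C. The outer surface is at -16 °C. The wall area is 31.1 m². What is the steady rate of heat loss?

Q ≈ 689 W

Treating each layer as a thermal resistance in series:
R_softwood = L/(kA) = 0.215/(0.14×31.1) = 0.04938 K/W
R_total = 0.04938 K/W
Q = ΔT / R_total = 34 / 0.04938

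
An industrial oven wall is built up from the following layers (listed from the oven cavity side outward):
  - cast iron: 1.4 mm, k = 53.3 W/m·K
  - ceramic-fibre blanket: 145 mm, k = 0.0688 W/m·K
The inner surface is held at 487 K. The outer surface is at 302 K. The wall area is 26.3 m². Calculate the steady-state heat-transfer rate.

Series thermal resistances:
R_cast iron = L/(kA) = 0.0014/(53.3×26.3) = 9.987×10^-7 K/W
R_ceramic-fibre blanket = L/(kA) = 0.145/(0.0688×26.3) = 0.08014 K/W
R_total = 0.08014 K/W
Q = ΔT / R_total = 185 / 0.08014

Q ≈ 2310 W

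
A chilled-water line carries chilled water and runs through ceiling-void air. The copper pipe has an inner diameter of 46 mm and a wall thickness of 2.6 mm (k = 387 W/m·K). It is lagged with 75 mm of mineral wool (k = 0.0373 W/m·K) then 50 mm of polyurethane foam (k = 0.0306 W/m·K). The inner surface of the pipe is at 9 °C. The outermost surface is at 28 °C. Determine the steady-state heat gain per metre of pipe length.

For a radial system each layer contributes R = ln(r_out/r_in)/(2πkL); films add R = 1/(hA).
R_copper pipe wall = ln(25.6/23)/(2π×387×1) = 4.404×10^-5 K/W
R_mineral wool = ln(100.6/25.6)/(2π×0.0373×1) = 5.839 K/W
R_polyurethane foam = ln(150.6/100.6)/(2π×0.0306×1) = 2.099 K/W
R_total = 7.938 K/W
Q = ΔT/R_total = 19/7.938

q′ ≈ 2.39 W/m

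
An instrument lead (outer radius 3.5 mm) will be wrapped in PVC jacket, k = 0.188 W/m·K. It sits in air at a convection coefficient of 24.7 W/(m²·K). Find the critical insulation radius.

r_cr ≈ 7.61 mm

For a cylinder r_cr = k/h = 0.188/24.7
r_cr = 7.61 mm; since the bare radius (3.5 mm) is below r_cr, adding a thin layer of insulation will *increase* heat loss.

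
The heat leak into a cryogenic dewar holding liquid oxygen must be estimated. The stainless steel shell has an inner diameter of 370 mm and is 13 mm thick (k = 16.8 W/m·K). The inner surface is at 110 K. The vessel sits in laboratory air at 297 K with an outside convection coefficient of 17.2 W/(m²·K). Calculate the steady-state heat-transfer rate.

Spherical conduction: R = (1/r_in − 1/r_out)/(4πk) per layer; series-sum.
R_stainless steel shell = (1/0.185 − 1/0.198)/(4π×16.8) = 0.001681 K/W
R_outer film = 1/(h·4πr_o²) = 1/(17.2×4π×0.198²) = 0.118 K/W
R_total = 0.1197 K/W
Q = ΔT/R_total = 187/0.1197

Q ≈ 1560 W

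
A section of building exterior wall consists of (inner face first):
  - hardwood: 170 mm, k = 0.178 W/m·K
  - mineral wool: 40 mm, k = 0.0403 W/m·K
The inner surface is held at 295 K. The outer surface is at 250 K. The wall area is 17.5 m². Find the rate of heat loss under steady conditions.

Q ≈ 404 W

Thermal resistances in series:
R_hardwood = L/(kA) = 0.17/(0.178×17.5) = 0.05457 K/W
R_mineral wool = L/(kA) = 0.04/(0.0403×17.5) = 0.05672 K/W
R_total = 0.1113 K/W
Q = ΔT / R_total = 45 / 0.1113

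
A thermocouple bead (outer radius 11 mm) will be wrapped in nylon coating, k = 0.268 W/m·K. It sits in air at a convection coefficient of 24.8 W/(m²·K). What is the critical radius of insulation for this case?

For a sphere r_cr = 2k/h = 2×0.268/24.8
r_cr = 21.6 mm; since the bare radius (11 mm) is below r_cr, adding a thin layer of insulation will *increase* heat loss.

r_cr ≈ 21.6 mm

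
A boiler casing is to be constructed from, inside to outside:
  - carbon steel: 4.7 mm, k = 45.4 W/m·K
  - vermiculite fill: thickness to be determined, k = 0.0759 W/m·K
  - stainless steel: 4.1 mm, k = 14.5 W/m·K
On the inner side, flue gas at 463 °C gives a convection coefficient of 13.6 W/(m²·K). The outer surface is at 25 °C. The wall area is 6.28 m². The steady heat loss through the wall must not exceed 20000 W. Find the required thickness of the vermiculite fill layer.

Thermal resistances in series:
R_inner film = 1/(h_i·A) = 1/(13.6×6.28) = 0.01171 K/W
R_carbon steel = L/(kA) = 0.0047/(45.4×6.28) = 1.648×10^-5 K/W
R_stainless steel = L/(kA) = 0.0041/(14.5×6.28) = 4.503×10^-5 K/W
Sum of the known resistances R_other = 0.01177 K/W
Required total resistance R_tot = ΔT/Q_allow = 438/20000 = 0.0219 K/W
R_vermiculite fill = R_tot − R_other = 0.01013 K/W
L = R·k·A = 0.01013×0.0759×6.28

L ≈ 4.83 mm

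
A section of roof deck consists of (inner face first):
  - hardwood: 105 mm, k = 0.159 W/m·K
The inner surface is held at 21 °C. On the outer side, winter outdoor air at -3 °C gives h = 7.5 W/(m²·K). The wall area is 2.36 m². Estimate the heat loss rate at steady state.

Q ≈ 71.4 W

Series thermal resistances:
R_hardwood = L/(kA) = 0.105/(0.159×2.36) = 0.2798 K/W
R_outer film = 1/(h_o·A) = 1/(7.5×2.36) = 0.0565 K/W
R_total = 0.3363 K/W
Q = ΔT / R_total = 24 / 0.3363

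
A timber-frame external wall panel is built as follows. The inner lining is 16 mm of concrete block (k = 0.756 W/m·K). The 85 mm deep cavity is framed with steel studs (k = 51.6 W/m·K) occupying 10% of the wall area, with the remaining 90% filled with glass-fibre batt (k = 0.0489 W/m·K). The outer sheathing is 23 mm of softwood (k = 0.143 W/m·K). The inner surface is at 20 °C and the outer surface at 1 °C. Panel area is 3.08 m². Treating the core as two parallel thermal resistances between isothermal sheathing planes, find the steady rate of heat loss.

Q ≈ 295 W

Sheathing layers in series; stud and cavity paths in parallel between them.
R_inner = 0.016/(0.756×3.08) = 0.006871 K/W
R_stud  = 0.085/(51.6×0.1×3.08) = 0.005348 K/W
R_cav   = 0.085/(0.0489×0.9×3.08) = 0.6271 K/W
1/R_core = 1/R_stud + 1/R_cav → R_core = 0.005303 K/W
R_outer = 0.023/(0.143×3.08) = 0.05222 K/W
R_total = 0.0644 K/W
Q = ΔT/R_total = 19/0.0644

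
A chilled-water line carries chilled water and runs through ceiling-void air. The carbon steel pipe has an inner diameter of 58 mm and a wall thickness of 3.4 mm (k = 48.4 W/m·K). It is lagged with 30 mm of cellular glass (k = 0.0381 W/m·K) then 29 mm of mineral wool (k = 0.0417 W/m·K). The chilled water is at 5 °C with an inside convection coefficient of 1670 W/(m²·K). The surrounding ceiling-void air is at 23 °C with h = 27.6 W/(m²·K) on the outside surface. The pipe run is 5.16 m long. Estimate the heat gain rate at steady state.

For a radial system each layer contributes R = ln(r_out/r_in)/(2πkL); films add R = 1/(hA).
R_inner film = 1/(h_i·2πr₁L) = 1/(1670×2π×0.029×5.16) = 6.369×10^-4 K/W
R_carbon steel pipe wall = ln(32.4/29)/(2π×48.4×5.16) = 7.065×10^-5 K/W
R_cellular glass = ln(62.4/32.4)/(2π×0.0381×5.16) = 0.5306 K/W
R_mineral wool = ln(91.4/62.4)/(2π×0.0417×5.16) = 0.2823 K/W
R_outer film = 1/(h_o·2πr_oL) = 1/(27.6×2π×0.0914×5.16) = 0.01223 K/W
R_total = 0.8258 K/W
Q = ΔT/R_total = 18/0.8258

Q ≈ 21.8 W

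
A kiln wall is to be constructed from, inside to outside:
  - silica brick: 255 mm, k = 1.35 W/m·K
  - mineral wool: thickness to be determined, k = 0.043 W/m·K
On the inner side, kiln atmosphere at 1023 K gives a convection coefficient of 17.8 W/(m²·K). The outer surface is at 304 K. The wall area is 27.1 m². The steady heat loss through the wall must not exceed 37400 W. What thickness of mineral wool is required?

L ≈ 11.9 mm

Using the resistance-network approach (series):
R_inner film = 1/(h_i·A) = 1/(17.8×27.1) = 0.002073 K/W
R_silica brick = L/(kA) = 0.255/(1.35×27.1) = 0.00697 K/W
Sum of the known resistances R_other = 0.009043 K/W
Required total resistance R_tot = ΔT/Q_allow = 719/37400 = 0.01922 K/W
R_mineral wool = R_tot − R_other = 0.01018 K/W
L = R·k·A = 0.01018×0.043×27.1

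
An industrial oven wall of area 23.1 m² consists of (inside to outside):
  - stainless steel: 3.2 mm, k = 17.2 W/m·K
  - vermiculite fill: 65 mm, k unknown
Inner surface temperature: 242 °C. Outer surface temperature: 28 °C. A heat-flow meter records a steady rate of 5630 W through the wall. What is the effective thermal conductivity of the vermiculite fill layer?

k ≈ 0.074 W/(m·K)

Treating each layer as a thermal resistance in series:
R_stainless steel = L/(kA) = 0.0032/(17.2×23.1) = 8.054×10^-6 K/W
Sum of known resistances R_other = 8.054×10^-6 K/W
Total R = ΔT/Q = 214/5630 = 0.03801 K/W
R_vermiculite fill = R_total − R_other = 0.038 K/W
k = L/(R·A) = 0.065/(0.038×23.1)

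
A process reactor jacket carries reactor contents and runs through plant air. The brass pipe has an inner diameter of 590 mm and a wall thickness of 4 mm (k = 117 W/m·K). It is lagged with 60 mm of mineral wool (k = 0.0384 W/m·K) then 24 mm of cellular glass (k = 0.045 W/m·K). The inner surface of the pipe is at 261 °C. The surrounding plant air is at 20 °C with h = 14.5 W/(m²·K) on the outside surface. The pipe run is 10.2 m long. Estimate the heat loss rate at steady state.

Treating each annulus and film as a series resistance:
R_brass pipe wall = ln(299/295)/(2π×117×10.2) = 1.796×10^-6 K/W
R_mineral wool = ln(359/299)/(2π×0.0384×10.2) = 0.07431 K/W
R_cellular glass = ln(383/359)/(2π×0.045×10.2) = 0.02244 K/W
R_outer film = 1/(h_o·2πr_oL) = 1/(14.5×2π×0.383×10.2) = 0.00281 K/W
R_total = 0.09956 K/W
Q = ΔT/R_total = 241/0.09956

Q ≈ 2420 W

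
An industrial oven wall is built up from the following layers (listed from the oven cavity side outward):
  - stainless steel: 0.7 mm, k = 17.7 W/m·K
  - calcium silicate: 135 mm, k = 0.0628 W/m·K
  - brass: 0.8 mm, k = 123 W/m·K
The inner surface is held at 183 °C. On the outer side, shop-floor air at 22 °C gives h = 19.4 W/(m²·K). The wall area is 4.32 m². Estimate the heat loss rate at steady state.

Q ≈ 316 W

Model the wall as resistances in series:
R_stainless steel = L/(kA) = 0.0007/(17.7×4.32) = 9.155×10^-6 K/W
R_calcium silicate = L/(kA) = 0.135/(0.0628×4.32) = 0.4976 K/W
R_brass = L/(kA) = 0.0008/(123×4.32) = 1.506×10^-6 K/W
R_outer film = 1/(h_o·A) = 1/(19.4×4.32) = 0.01193 K/W
R_total = 0.5096 K/W
Q = ΔT / R_total = 161 / 0.5096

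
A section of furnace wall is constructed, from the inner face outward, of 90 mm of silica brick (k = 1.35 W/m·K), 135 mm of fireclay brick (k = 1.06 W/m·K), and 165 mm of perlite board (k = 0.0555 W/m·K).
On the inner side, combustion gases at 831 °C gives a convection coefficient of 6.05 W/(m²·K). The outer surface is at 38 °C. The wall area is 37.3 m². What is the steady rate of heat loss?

Model the wall as resistances in series:
R_inner film = 1/(h_i·A) = 1/(6.05×37.3) = 0.004431 K/W
R_silica brick = L/(kA) = 0.09/(1.35×37.3) = 0.001787 K/W
R_fireclay brick = L/(kA) = 0.135/(1.06×37.3) = 0.003414 K/W
R_perlite board = L/(kA) = 0.165/(0.0555×37.3) = 0.0797 K/W
R_total = 0.08934 K/W
Q = ΔT / R_total = 793 / 0.08934

Q ≈ 8880 W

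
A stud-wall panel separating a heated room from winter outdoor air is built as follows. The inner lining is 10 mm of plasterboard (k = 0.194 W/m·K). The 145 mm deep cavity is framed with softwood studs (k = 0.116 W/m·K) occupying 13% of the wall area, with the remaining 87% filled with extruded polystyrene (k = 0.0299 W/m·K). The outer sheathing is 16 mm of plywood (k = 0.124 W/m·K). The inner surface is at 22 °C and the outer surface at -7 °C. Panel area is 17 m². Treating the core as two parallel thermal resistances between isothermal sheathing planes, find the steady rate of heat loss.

Sheathing layers in series; stud and cavity paths in parallel between them.
R_inner = 0.01/(0.194×17) = 0.003032 K/W
R_stud  = 0.145/(0.116×0.13×17) = 0.5656 K/W
R_cav   = 0.145/(0.0299×0.87×17) = 0.3279 K/W
1/R_core = 1/R_stud + 1/R_cav → R_core = 0.2076 K/W
R_outer = 0.016/(0.124×17) = 0.00759 K/W
R_total = 0.2182 K/W
Q = ΔT/R_total = 29/0.2182

Q ≈ 133 W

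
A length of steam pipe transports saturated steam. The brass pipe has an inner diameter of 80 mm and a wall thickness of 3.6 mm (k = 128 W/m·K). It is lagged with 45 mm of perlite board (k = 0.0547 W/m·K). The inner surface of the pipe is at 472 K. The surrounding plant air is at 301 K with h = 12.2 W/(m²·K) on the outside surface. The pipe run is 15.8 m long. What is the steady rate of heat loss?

Q ≈ 1220 W

Per-layer cylindrical resistances, series-summed:
R_brass pipe wall = ln(43.6/40)/(2π×128×15.8) = 6.782×10^-6 K/W
R_perlite board = ln(88.6/43.6)/(2π×0.0547×15.8) = 0.1306 K/W
R_outer film = 1/(h_o·2πr_oL) = 1/(12.2×2π×0.0886×15.8) = 0.009319 K/W
R_total = 0.1399 K/W
Q = ΔT/R_total = 171/0.1399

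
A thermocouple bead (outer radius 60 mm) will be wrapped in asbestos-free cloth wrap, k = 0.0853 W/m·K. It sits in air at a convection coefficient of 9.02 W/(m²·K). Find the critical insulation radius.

r_cr ≈ 18.9 mm

For a sphere r_cr = 2k/h = 2×0.0853/9.02
r_cr = 18.9 mm; since the bare radius (60 mm) is above r_cr, any added insulation will reduce heat loss.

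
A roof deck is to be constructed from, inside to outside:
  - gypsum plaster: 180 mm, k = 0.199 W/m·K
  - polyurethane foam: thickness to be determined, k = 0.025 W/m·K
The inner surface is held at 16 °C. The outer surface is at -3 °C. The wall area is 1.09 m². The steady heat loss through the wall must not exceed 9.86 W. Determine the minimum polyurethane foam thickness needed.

Thermal resistances in series:
R_gypsum plaster = L/(kA) = 0.18/(0.199×1.09) = 0.8298 K/W
Sum of the known resistances R_other = 0.8298 K/W
Required total resistance R_tot = ΔT/Q_allow = 19/9.86 = 1.927 K/W
R_polyurethane foam = R_tot − R_other = 1.097 K/W
L = R·k·A = 1.097×0.025×1.09

L ≈ 29.9 mm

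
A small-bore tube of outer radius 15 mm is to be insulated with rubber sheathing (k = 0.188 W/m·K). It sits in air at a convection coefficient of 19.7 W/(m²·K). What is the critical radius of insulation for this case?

For a cylinder r_cr = k/h = 0.188/19.7
r_cr = 9.54 mm; since the bare radius (15 mm) is above r_cr, any added insulation will reduce heat loss.

r_cr ≈ 9.54 mm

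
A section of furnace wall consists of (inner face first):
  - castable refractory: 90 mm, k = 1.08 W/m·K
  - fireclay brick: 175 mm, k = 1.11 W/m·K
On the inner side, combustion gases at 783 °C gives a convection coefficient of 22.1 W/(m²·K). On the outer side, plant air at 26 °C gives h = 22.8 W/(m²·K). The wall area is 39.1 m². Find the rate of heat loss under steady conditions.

Series thermal resistances:
R_inner film = 1/(h_i·A) = 1/(22.1×39.1) = 0.001157 K/W
R_castable refractory = L/(kA) = 0.09/(1.08×39.1) = 0.002131 K/W
R_fireclay brick = L/(kA) = 0.175/(1.11×39.1) = 0.004032 K/W
R_outer film = 1/(h_o·A) = 1/(22.8×39.1) = 0.001122 K/W
R_total = 0.008442 K/W
Q = ΔT / R_total = 757 / 0.008442

Q ≈ 89700 W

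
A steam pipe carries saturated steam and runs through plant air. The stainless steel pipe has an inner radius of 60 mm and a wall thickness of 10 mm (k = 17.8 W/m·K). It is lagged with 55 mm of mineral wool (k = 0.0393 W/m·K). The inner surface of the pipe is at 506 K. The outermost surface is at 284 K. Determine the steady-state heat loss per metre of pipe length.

q′ ≈ 94.5 W/m

For a radial system each layer contributes R = ln(r_out/r_in)/(2πkL); films add R = 1/(hA).
R_stainless steel pipe wall = ln(70/60)/(2π×17.8×1) = 0.001378 K/W
R_mineral wool = ln(125/70)/(2π×0.0393×1) = 2.348 K/W
R_total = 2.349 K/W
Q = ΔT/R_total = 222/2.349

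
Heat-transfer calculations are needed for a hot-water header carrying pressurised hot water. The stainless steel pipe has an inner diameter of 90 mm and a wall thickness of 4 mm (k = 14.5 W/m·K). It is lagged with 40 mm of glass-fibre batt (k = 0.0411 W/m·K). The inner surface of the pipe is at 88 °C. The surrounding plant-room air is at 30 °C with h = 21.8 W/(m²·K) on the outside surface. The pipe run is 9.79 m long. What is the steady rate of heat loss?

Q ≈ 237 W

Cylindrical conduction, so R = ln(r₂/r₁)/(2πkL) per layer, in series:
R_stainless steel pipe wall = ln(49/45)/(2π×14.5×9.79) = 9.548×10^-5 K/W
R_glass-fibre batt = ln(89/49)/(2π×0.0411×9.79) = 0.2361 K/W
R_outer film = 1/(h_o·2πr_oL) = 1/(21.8×2π×0.089×9.79) = 0.008379 K/W
R_total = 0.2445 K/W
Q = ΔT/R_total = 58/0.2445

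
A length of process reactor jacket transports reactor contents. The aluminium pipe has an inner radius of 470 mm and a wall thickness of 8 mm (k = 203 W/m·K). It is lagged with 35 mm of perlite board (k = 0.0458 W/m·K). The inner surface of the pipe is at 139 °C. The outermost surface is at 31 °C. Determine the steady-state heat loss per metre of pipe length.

q′ ≈ 440 W/m

Treating each annulus and film as a series resistance:
R_aluminium pipe wall = ln(478/470)/(2π×203×1) = 1.323×10^-5 K/W
R_perlite board = ln(513/478)/(2π×0.0458×1) = 0.2456 K/W
R_total = 0.2456 K/W
Q = ΔT/R_total = 108/0.2456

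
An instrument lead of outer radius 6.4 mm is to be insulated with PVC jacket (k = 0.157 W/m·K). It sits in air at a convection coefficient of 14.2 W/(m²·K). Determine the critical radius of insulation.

r_cr ≈ 11.1 mm

For a cylinder r_cr = k/h = 0.157/14.2
r_cr = 11.1 mm; since the bare radius (6.4 mm) is below r_cr, adding a thin layer of insulation will *increase* heat loss.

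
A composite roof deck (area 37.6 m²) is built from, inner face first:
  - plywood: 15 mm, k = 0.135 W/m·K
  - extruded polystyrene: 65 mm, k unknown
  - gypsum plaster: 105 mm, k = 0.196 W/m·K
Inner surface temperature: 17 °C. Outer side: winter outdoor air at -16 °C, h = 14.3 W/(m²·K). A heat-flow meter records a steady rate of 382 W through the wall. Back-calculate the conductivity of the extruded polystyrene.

k ≈ 0.0257 W/(m·K)

Thermal resistances in series:
R_plywood = L/(kA) = 0.015/(0.135×37.6) = 0.002955 K/W
R_gypsum plaster = L/(kA) = 0.105/(0.196×37.6) = 0.01425 K/W
R_outer film = 1/(h_o·A) = 1/(14.3×37.6) = 0.00186 K/W
Sum of known resistances R_other = 0.01906 K/W
Total R = ΔT/Q = 33/382 = 0.08639 K/W
R_extruded polystyrene = R_total − R_other = 0.06732 K/W
k = L/(R·A) = 0.065/(0.06732×37.6)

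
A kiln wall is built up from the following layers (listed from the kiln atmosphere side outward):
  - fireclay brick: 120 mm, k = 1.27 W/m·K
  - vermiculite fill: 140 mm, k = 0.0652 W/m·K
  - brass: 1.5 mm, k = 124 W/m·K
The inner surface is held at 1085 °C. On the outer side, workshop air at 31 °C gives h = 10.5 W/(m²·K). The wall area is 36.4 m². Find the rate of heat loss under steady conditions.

Q ≈ 16400 W

Thermal resistances in series:
R_fireclay brick = L/(kA) = 0.12/(1.27×36.4) = 0.002596 K/W
R_vermiculite fill = L/(kA) = 0.14/(0.0652×36.4) = 0.05899 K/W
R_brass = L/(kA) = 0.0015/(124×36.4) = 3.323×10^-7 K/W
R_outer film = 1/(h_o·A) = 1/(10.5×36.4) = 0.002616 K/W
R_total = 0.0642 K/W
Q = ΔT / R_total = 1054 / 0.0642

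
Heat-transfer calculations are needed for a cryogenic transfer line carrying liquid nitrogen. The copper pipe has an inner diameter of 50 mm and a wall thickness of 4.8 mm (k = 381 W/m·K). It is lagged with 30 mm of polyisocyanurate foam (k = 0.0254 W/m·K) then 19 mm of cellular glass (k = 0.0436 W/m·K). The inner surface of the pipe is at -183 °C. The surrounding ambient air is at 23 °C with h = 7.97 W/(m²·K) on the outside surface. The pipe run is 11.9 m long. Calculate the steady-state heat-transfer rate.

Q ≈ 436 W

Treating each annulus and film as a series resistance:
R_copper pipe wall = ln(29.8/25)/(2π×381×11.9) = 6.165×10^-6 K/W
R_polyisocyanurate foam = ln(59.8/29.8)/(2π×0.0254×11.9) = 0.3667 K/W
R_cellular glass = ln(78.8/59.8)/(2π×0.0436×11.9) = 0.08463 K/W
R_outer film = 1/(h_o·2πr_oL) = 1/(7.97×2π×0.0788×11.9) = 0.0213 K/W
R_total = 0.4727 K/W
Q = ΔT/R_total = 206/0.4727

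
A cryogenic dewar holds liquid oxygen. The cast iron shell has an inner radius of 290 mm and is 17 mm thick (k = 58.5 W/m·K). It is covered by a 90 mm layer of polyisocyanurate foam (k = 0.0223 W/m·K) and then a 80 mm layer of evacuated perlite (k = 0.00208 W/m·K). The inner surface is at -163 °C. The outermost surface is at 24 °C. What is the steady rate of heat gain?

Q ≈ 9.95 W

Each spherical layer contributes R = (1/r_i − 1/r_o)/(4πk):
R_cast iron shell = (1/0.29 − 1/0.307)/(4π×58.5) = 2.597×10^-4 K/W
R_polyisocyanurate foam = (1/0.307 − 1/0.397)/(4π×0.0223) = 2.635 K/W
R_evacuated perlite = (1/0.397 − 1/0.477)/(4π×0.00208) = 16.16 K/W
R_total = 18.8 K/W
Q = ΔT/R_total = 187/18.8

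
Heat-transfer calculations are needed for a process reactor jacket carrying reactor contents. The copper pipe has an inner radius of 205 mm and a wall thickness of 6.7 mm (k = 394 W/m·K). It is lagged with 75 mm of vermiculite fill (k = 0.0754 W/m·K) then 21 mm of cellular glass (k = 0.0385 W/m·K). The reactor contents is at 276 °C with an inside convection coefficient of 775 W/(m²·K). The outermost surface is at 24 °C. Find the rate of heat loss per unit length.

q′ ≈ 270 W/m

Radial resistances (cylindrical: R_cond = ln(r_o/r_i)/(2πkL), R_conv = 1/(h·2πrL)):
R_inner film = 1/(h_i·2πr₁L) = 1/(775×2π×0.205×1) = 0.001002 K/W
R_copper pipe wall = ln(211.7/205)/(2π×394×1) = 1.299×10^-5 K/W
R_vermiculite fill = ln(286.7/211.7)/(2π×0.0754×1) = 0.6401 K/W
R_cellular glass = ln(307.7/286.7)/(2π×0.0385×1) = 0.2922 K/W
R_total = 0.9334 K/W
Q = ΔT/R_total = 252/0.9334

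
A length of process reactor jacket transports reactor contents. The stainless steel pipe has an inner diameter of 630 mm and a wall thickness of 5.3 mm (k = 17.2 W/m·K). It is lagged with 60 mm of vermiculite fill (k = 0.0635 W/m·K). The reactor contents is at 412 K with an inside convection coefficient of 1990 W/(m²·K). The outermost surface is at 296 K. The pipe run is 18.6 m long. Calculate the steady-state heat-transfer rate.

For a radial system each layer contributes R = ln(r_out/r_in)/(2πkL); films add R = 1/(hA).
R_inner film = 1/(h_i·2πr₁L) = 1/(1990×2π×0.315×18.6) = 1.365×10^-5 K/W
R_stainless steel pipe wall = ln(320.3/315)/(2π×17.2×18.6) = 8.301×10^-6 K/W
R_vermiculite fill = ln(380.3/320.3)/(2π×0.0635×18.6) = 0.02314 K/W
R_total = 0.02316 K/W
Q = ΔT/R_total = 116/0.02316

Q ≈ 5010 W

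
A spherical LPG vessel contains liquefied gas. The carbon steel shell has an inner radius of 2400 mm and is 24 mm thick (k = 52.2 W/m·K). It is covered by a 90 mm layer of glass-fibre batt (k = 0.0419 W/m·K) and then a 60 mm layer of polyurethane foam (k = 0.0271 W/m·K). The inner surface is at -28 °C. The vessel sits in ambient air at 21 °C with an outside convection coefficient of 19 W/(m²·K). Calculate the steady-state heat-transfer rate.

Radial (spherical) resistances in series:
R_carbon steel shell = (1/2.4 − 1/2.424)/(4π×52.2) = 6.289×10^-6 K/W
R_glass-fibre batt = (1/2.424 − 1/2.514)/(4π×0.0419) = 0.02805 K/W
R_polyurethane foam = (1/2.514 − 1/2.574)/(4π×0.0271) = 0.02723 K/W
R_outer film = 1/(h·4πr_o²) = 1/(19×4π×2.574²) = 6.321×10^-4 K/W
R_total = 0.05591 K/W
Q = ΔT/R_total = 49/0.05591

Q ≈ 876 W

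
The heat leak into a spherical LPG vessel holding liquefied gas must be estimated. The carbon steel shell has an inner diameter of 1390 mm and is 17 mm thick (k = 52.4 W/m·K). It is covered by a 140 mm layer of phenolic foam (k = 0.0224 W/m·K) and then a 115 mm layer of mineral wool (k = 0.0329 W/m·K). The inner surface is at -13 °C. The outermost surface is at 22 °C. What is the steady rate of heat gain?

Radial (spherical) resistances in series:
R_carbon steel shell = (1/0.695 − 1/0.712)/(4π×52.4) = 5.217×10^-5 K/W
R_phenolic foam = (1/0.712 − 1/0.852)/(4π×0.0224) = 0.8199 K/W
R_mineral wool = (1/0.852 − 1/0.967)/(4π×0.0329) = 0.3376 K/W
R_total = 1.158 K/W
Q = ΔT/R_total = 35/1.158

Q ≈ 30.2 W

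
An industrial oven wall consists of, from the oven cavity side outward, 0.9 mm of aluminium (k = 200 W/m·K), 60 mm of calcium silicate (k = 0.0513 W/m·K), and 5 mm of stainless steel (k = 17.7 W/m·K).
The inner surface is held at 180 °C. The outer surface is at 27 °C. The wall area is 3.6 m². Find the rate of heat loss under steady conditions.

Q ≈ 471 W

Thermal resistances in series:
R_aluminium = L/(kA) = 0.0009/(200×3.6) = 1.25×10^-6 K/W
R_calcium silicate = L/(kA) = 0.06/(0.0513×3.6) = 0.3249 K/W
R_stainless steel = L/(kA) = 0.005/(17.7×3.6) = 7.847×10^-5 K/W
R_total = 0.325 K/W
Q = ΔT / R_total = 153 / 0.325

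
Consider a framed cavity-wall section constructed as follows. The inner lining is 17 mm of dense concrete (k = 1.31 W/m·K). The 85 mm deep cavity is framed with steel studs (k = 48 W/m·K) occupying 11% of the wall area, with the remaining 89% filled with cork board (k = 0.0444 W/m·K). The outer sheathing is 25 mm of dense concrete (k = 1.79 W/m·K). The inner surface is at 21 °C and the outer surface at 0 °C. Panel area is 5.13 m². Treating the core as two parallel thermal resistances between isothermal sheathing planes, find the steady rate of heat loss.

Sheathing layers in series; stud and cavity paths in parallel between them.
R_inner = 0.017/(1.31×5.13) = 0.00253 K/W
R_stud  = 0.085/(48×0.11×5.13) = 0.003138 K/W
R_cav   = 0.085/(0.0444×0.89×5.13) = 0.4193 K/W
1/R_core = 1/R_stud + 1/R_cav → R_core = 0.003115 K/W
R_outer = 0.025/(1.79×5.13) = 0.002723 K/W
R_total = 0.008367 K/W
Q = ΔT/R_total = 21/0.008367

Q ≈ 2510 W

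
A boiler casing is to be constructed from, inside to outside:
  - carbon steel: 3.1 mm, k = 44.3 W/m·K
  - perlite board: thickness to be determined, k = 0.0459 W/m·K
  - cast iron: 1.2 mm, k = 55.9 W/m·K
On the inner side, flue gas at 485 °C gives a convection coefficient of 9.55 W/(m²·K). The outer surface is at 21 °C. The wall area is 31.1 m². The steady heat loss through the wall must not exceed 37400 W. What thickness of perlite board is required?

L ≈ 12.9 mm

Model the wall as resistances in series:
R_inner film = 1/(h_i·A) = 1/(9.55×31.1) = 0.003367 K/W
R_carbon steel = L/(kA) = 0.0031/(44.3×31.1) = 2.25×10^-6 K/W
R_cast iron = L/(kA) = 0.0012/(55.9×31.1) = 6.903×10^-7 K/W
Sum of the known resistances R_other = 0.00337 K/W
Required total resistance R_tot = ΔT/Q_allow = 464/37400 = 0.01241 K/W
R_perlite board = R_tot − R_other = 0.009037 K/W
L = R·k·A = 0.009037×0.0459×31.1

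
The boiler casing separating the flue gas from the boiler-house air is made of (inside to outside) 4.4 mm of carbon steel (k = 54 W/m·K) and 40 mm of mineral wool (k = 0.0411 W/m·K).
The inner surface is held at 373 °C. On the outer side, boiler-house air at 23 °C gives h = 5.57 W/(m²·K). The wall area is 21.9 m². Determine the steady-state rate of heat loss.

Thermal resistances in series:
R_carbon steel = L/(kA) = 0.0044/(54×21.9) = 3.721×10^-6 K/W
R_mineral wool = L/(kA) = 0.04/(0.0411×21.9) = 0.04444 K/W
R_outer film = 1/(h_o·A) = 1/(5.57×21.9) = 0.008198 K/W
R_total = 0.05264 K/W
Q = ΔT / R_total = 350 / 0.05264

Q ≈ 6650 W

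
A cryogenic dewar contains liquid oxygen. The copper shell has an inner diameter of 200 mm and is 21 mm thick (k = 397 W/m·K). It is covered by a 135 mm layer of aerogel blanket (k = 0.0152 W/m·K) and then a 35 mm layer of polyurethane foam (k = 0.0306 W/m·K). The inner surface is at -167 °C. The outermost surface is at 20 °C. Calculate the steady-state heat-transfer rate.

Q ≈ 7.78 W

Each spherical layer contributes R = (1/r_i − 1/r_o)/(4πk):
R_copper shell = (1/0.1 − 1/0.121)/(4π×397) = 3.479×10^-4 K/W
R_aerogel blanket = (1/0.121 − 1/0.256)/(4π×0.0152) = 22.82 K/W
R_polyurethane foam = (1/0.256 − 1/0.291)/(4π×0.0306) = 1.222 K/W
R_total = 24.04 K/W
Q = ΔT/R_total = 187/24.04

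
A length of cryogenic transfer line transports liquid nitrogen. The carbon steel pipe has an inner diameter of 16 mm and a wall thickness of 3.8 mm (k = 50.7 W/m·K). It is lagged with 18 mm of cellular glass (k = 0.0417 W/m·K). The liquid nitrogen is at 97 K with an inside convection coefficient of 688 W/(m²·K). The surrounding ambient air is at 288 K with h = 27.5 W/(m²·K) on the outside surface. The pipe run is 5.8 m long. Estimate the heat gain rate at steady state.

Q ≈ 295 W

Radial resistances (cylindrical: R_cond = ln(r_o/r_i)/(2πkL), R_conv = 1/(h·2πrL)):
R_inner film = 1/(h_i·2πr₁L) = 1/(688×2π×0.008×5.8) = 0.004986 K/W
R_carbon steel pipe wall = ln(11.8/8)/(2π×50.7×5.8) = 2.104×10^-4 K/W
R_cellular glass = ln(29.8/11.8)/(2π×0.0417×5.8) = 0.6096 K/W
R_outer film = 1/(h_o·2πr_oL) = 1/(27.5×2π×0.0298×5.8) = 0.03348 K/W
R_total = 0.6483 K/W
Q = ΔT/R_total = 191/0.6483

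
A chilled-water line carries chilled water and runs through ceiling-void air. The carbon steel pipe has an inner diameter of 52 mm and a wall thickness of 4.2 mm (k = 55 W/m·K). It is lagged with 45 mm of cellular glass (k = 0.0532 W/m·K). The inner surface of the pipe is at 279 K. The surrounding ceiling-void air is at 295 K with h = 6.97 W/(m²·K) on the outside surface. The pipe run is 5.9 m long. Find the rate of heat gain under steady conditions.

Q ≈ 31.1 W

For a radial system each layer contributes R = ln(r_out/r_in)/(2πkL); films add R = 1/(hA).
R_carbon steel pipe wall = ln(30.2/26)/(2π×55×5.9) = 7.344×10^-5 K/W
R_cellular glass = ln(75.2/30.2)/(2π×0.0532×5.9) = 0.4626 K/W
R_outer film = 1/(h_o·2πr_oL) = 1/(6.97×2π×0.0752×5.9) = 0.05147 K/W
R_total = 0.5141 K/W
Q = ΔT/R_total = 16/0.5141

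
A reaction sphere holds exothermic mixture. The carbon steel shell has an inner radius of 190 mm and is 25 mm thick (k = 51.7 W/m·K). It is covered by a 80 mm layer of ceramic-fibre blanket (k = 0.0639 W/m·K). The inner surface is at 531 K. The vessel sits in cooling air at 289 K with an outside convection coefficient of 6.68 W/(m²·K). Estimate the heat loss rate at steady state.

For a spherical shell R = (1/r₁ − 1/r₂)/(4πk); film R = 1/(h·4πr²). In series:
R_carbon steel shell = (1/0.19 − 1/0.215)/(4π×51.7) = 9.42×10^-4 K/W
R_ceramic-fibre blanket = (1/0.215 − 1/0.295)/(4π×0.0639) = 1.571 K/W
R_outer film = 1/(h·4πr_o²) = 1/(6.68×4π×0.295²) = 0.1369 K/W
R_total = 1.709 K/W
Q = ΔT/R_total = 242/1.709

Q ≈ 142 W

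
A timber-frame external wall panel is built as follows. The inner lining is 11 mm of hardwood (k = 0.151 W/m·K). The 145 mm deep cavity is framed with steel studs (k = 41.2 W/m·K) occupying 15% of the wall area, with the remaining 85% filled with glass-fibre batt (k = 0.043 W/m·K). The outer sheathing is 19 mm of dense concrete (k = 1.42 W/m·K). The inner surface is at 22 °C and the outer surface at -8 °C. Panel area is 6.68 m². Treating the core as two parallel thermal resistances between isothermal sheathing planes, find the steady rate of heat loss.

Q ≈ 1830 W

Sheathing layers in series; stud and cavity paths in parallel between them.
R_inner = 0.011/(0.151×6.68) = 0.01091 K/W
R_stud  = 0.145/(41.2×0.15×6.68) = 0.003512 K/W
R_cav   = 0.145/(0.043×0.85×6.68) = 0.5939 K/W
1/R_core = 1/R_stud + 1/R_cav → R_core = 0.003492 K/W
R_outer = 0.019/(1.42×6.68) = 0.002003 K/W
R_total = 0.0164 K/W
Q = ΔT/R_total = 30/0.0164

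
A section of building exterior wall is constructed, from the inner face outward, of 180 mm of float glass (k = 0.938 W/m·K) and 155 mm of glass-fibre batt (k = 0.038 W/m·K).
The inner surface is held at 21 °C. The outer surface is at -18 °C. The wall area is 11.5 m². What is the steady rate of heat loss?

Model the wall as resistances in series:
R_float glass = L/(kA) = 0.18/(0.938×11.5) = 0.01669 K/W
R_glass-fibre batt = L/(kA) = 0.155/(0.038×11.5) = 0.3547 K/W
R_total = 0.3714 K/W
Q = ΔT / R_total = 39 / 0.3714

Q ≈ 105 W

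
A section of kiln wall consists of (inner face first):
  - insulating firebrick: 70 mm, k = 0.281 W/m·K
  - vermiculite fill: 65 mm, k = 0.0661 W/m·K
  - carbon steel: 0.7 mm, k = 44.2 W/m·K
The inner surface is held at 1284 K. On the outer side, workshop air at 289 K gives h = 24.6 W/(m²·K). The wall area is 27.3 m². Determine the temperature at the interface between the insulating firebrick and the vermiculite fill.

T ≈ 1090 K

Treating each layer as a thermal resistance in series:
R_insulating firebrick = L/(kA) = 0.07/(0.281×27.3) = 0.009125 K/W
R_vermiculite fill = L/(kA) = 0.065/(0.0661×27.3) = 0.03602 K/W
R_carbon steel = L/(kA) = 0.0007/(44.2×27.3) = 5.801×10^-7 K/W
R_outer film = 1/(h_o·A) = 1/(24.6×27.3) = 0.001489 K/W
R_total = 0.04663 K/W;  Q = ΔT/R_total = 995/0.04663 = 21340 W
T_interface = T_inner − Q·ΣR(inner→interface) = 1284 − 21300×0.009125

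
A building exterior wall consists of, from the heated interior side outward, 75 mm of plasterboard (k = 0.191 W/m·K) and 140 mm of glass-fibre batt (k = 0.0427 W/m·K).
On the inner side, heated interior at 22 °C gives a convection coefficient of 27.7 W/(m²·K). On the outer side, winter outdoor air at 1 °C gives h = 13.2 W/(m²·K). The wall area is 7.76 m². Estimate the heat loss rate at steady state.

Q ≈ 43.1 W

Thermal resistances in series:
R_inner film = 1/(h_i·A) = 1/(27.7×7.76) = 0.004652 K/W
R_plasterboard = L/(kA) = 0.075/(0.191×7.76) = 0.0506 K/W
R_glass-fibre batt = L/(kA) = 0.14/(0.0427×7.76) = 0.4225 K/W
R_outer film = 1/(h_o·A) = 1/(13.2×7.76) = 0.009763 K/W
R_total = 0.4875 K/W
Q = ΔT / R_total = 21 / 0.4875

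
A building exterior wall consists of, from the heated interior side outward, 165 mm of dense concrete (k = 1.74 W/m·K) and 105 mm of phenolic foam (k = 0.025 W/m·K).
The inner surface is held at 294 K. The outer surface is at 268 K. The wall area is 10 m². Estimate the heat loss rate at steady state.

Series thermal resistances:
R_dense concrete = L/(kA) = 0.165/(1.74×10) = 0.009483 K/W
R_phenolic foam = L/(kA) = 0.105/(0.025×10) = 0.42 K/W
R_total = 0.4295 K/W
Q = ΔT / R_total = 26 / 0.4295

Q ≈ 60.5 W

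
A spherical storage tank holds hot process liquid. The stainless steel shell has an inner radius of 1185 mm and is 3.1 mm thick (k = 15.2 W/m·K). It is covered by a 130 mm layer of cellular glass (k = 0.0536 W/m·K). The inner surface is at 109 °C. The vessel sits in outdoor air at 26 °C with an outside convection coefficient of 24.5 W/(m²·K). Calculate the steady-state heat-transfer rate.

Q ≈ 663 W

Radial (spherical) resistances in series:
R_stainless steel shell = (1/1.185 − 1/1.1881)/(4π×15.2) = 1.153×10^-5 K/W
R_cellular glass = (1/1.1881 − 1/1.3181)/(4π×0.0536) = 0.1232 K/W
R_outer film = 1/(h·4πr_o²) = 1/(24.5×4π×1.3181²) = 0.00187 K/W
R_total = 0.1251 K/W
Q = ΔT/R_total = 83/0.1251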